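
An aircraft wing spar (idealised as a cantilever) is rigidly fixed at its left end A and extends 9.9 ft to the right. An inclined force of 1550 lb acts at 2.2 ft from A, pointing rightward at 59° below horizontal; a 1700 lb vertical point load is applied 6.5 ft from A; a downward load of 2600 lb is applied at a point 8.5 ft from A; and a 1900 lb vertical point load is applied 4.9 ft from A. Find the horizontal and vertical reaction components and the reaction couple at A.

A_x = -798.3 lb, A_y = 7529 lb, M_A = 45380 lb·ft

ΣF_x = 0: A_x + 1550·cos59° = 0 → A_x = -798.3 lb.
ΣF_y = 0: A_y − 1550·sin59° − 1700 − 2600 − 1900 = 0 → A_y = 7529 lb.
ΣM about A: M_A − 1550·sin59°·2.2 − 1700·6.5 − 2600·8.5 − 1900·4.9 = 0 → M_A = 45380 lb·ft.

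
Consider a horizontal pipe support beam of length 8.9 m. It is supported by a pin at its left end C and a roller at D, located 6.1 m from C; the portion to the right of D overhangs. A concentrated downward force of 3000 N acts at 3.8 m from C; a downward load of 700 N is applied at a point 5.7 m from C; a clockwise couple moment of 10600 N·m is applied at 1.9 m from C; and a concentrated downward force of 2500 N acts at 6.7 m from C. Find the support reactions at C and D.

Taking moments about C: D_y·6.1 − 3000·3.8 − 700·5.7 − 10600 − 2500·6.7 = 0 → D_y = 42740/6.1 = 7006.56 ≈ 7007 N.
ΣF_y = 0: C_y + 7006.56 − 3000 − 700 − 2500 = 0 → C_y = -806.6 N.
ΣF_x = 0: no horizontal applied forces, so C_x = 0.

C_x = 0, C_y = -806.6 N, D_y = 7007 N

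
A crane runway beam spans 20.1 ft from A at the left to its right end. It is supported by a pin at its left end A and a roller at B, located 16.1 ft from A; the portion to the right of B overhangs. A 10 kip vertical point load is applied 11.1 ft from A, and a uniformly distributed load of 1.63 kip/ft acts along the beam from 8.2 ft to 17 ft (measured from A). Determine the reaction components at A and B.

Resultant of the distributed load: 1.63 × 8.8 = 14.344 kip at 12.6 ft from A.
Taking moments about A: B_y·16.1 − 10·11.1 − (1.63·8.8)·12.6 = 0 → B_y = 291.7344/16.1 = 18.1201 ≈ 18.12 kip.
ΣF_y = 0: A_y + 18.1201 − 10 − 1.63·8.8 = 0 → A_y = 6.224 kip.
ΣF_x = 0: no horizontal applied forces, so A_x = 0.

A_x = 0, A_y = 6.224 kip, B_y = 18.12 kip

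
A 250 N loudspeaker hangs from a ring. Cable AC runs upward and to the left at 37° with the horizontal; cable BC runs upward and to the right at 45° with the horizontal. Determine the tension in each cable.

T_AC = 178.5 N, T_BC = 201.6 N

ΣF_x = 0: −T_AC·cos37° + T_BC·cos45° = 0 → T_BC = 1.12944·T_AC.
ΣF_y = 0: T_AC·sin37° + T_BC·sin45° = 250.
Substitute: T_AC·(0.601815 + 1.12944·0.707107) = 250 → T_AC = 178.514 ≈ 178.5 N.
Then T_BC = 1.12944 × 178.514 = 201.6 N.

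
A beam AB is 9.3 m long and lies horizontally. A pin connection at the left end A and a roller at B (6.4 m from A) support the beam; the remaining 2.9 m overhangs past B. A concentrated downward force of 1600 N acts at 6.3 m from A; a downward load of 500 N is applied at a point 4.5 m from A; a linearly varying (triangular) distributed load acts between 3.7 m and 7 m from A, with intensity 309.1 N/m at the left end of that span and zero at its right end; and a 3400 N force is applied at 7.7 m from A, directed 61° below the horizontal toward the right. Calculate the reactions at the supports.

Resultant of the triangular load: ½ × 309.1 × 3.3 = 510.015 N, acting at 4.8 m from A (one-third of the span from the peak).
Moments about A: B_y·6.4 − 1600·6.3 − 500·4.5 − (½·309.1·3.3)·4.8 − 3400·sin61°·7.7 = 0 → B_y = 37675.6/6.4 = 5886.81 ≈ 5887 N.
ΣF_y = 0: A_y + 5886.81 − 1600 − 500 − ½·309.1·3.3 − 3400·sin61° = 0 → A_y = -303.1 N.
ΣF_x = 0: A_x + 3400·cos61° = 0 → A_x = -1648 N.

A_x = -1648 N, A_y = -303.1 N, B_y = 5887 N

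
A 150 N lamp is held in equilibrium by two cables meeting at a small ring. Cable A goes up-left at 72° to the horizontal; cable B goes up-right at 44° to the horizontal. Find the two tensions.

ΣF_x = 0: −T_A·cos72° + T_B·cos44° = 0 → T_B = 0.429584·T_A.
ΣF_y = 0: T_A·sin72° + T_B·sin44° = 150.
Substitute: T_A·(0.951057 + 0.429584·0.694658) = 150 → T_A = 120.051 ≈ 120.1 N.
Then T_B = 0.429584 × 120.051 = 51.57 N.

T_A = 120.1 N, T_B = 51.57 N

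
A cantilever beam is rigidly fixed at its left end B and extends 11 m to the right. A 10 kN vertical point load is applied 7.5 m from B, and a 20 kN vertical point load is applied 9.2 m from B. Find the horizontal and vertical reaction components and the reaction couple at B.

B_x = 0, B_y = 30.00 kN, M_B = 259.0 kN·m

ΣF_x = 0: B_x = 0.
ΣF_y = 0: B_y − 10 − 20 = 0 → B_y = 30.00 kN.
ΣM about B: M_B − 10·7.5 − 20·9.2 = 0 → M_B = 259.0 kN·m.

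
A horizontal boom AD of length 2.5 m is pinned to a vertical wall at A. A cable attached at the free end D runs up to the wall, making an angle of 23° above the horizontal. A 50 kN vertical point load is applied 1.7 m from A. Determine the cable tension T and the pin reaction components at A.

T = 87.02 kN, A_x = 80.10 kN, A_y = 16.00 kN

ΣM about A: T·sin23°·2.5 − 50·1.7 = 0 → T = 85/(2.5·0.390731) = 87.0164 ≈ 87.02 kN.
ΣF_x = 0: A_x − T·cos23° = 0 → A_x = 87.0164 × 0.920505 = 80.10 kN.
ΣF_y = 0: A_y + T·sin23° − 50 = 0 → A_y = 50 − 87.0164 × 0.390731 = 16.00 kN.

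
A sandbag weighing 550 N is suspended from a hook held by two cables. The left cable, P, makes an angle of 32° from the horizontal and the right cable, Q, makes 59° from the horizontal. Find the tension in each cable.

T_P = 283.3 N, T_Q = 466.5 N

ΣF_x = 0: −T_P·cos32° + T_Q·cos59° = 0 → T_Q = 1.64657·T_P.
ΣF_y = 0: T_P·sin32° + T_Q·sin59° = 550.
Substitute: T_P·(0.529919 + 1.64657·0.857167) = 550 → T_P = 283.315 ≈ 283.3 N.
Then T_Q = 1.64657 × 283.315 = 466.5 N.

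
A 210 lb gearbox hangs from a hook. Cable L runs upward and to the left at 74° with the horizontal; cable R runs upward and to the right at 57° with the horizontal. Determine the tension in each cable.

ΣF_x = 0: −T_L·cos74° + T_R·cos57° = 0 → T_R = 0.506092·T_L.
ΣF_y = 0: T_L·sin74° + T_R·sin57° = 210.
Substitute: T_L·(0.961262 + 0.506092·0.838671) = 210 → T_L = 151.547 ≈ 151.5 lb.
Then T_R = 0.506092 × 151.547 = 76.70 lb.

T_L = 151.5 lb, T_R = 76.70 lb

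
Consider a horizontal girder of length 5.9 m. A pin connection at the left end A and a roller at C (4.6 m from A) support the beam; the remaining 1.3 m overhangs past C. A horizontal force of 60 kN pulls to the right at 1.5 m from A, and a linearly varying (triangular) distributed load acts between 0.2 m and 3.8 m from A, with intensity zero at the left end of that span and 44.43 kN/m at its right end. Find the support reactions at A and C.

Resultant of the triangular load: ½ × 44.43 × 3.6 = 79.974 kN, acting at 2.6 m from A (one-third of the span from the peak).
Taking moments about A: C_y·4.6 − (½·44.43·3.6)·2.6 = 0 → C_y = 207.9324/4.6 = 45.2027 ≈ 45.20 kN.
ΣF_y = 0: A_y + 45.2027 − ½·44.43·3.6 = 0 → A_y = 34.77 kN.
ΣF_x = 0: A_x + 60 = 0 → A_x = -60.00 kN.

A_x = -60.00 kN, A_y = 34.77 kN, C_y = 45.20 kN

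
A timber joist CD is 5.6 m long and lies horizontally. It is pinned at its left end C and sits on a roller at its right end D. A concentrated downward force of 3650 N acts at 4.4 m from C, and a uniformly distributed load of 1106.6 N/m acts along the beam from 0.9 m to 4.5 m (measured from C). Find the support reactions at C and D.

C_x = 0, C_y = 2845 N, D_y = 4789 N

Resultant of the distributed load: 1106.6 × 3.6 = 3983.76 N at 2.7 m from C.
ΣM about C: D_y·5.6 − 3650·4.4 − (1106.6·3.6)·2.7 = 0 → D_y = 26816.152/5.6 = 4788.6 ≈ 4789 N.
ΣF_y = 0: C_y + 4788.6 − 3650 − 1106.6·3.6 = 0 → C_y = 2845 N.
ΣF_x = 0: no horizontal applied forces, so C_x = 0.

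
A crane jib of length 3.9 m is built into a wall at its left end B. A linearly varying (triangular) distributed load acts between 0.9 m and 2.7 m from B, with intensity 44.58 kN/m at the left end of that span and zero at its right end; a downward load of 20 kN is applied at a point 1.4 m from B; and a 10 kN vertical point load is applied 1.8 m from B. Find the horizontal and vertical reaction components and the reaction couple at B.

Resultant of the triangular load: ½ × 44.58 × 1.8 = 40.122 kN, acting at 1.5 m from B (one-third of the span from the peak).
ΣF_x = 0: B_x = 0.
ΣF_y = 0: B_y − ½·44.58·1.8 − 20 − 10 = 0 → B_y = 70.12 kN.
ΣM about B: M_B − (½·44.58·1.8)·1.5 − 20·1.4 − 10·1.8 = 0 → M_B = 106.2 kN·m.

B_x = 0, B_y = 70.12 kN, M_B = 106.2 kN·m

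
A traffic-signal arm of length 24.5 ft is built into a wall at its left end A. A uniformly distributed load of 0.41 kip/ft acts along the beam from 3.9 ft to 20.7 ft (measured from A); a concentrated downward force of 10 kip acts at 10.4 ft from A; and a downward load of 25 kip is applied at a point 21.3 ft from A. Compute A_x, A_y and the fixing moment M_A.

A_x = 0, A_y = 41.89 kip, M_A = 721.2 kip·ft

Resultant of the distributed load: 0.41 × 16.8 = 6.888 kip at 12.3 ft from A.
ΣF_x = 0: A_x = 0.
ΣF_y = 0: A_y − 0.41·16.8 − 10 − 25 = 0 → A_y = 41.89 kip.
ΣM about A: M_A − (0.41·16.8)·12.3 − 10·10.4 − 25·21.3 = 0 → M_A = 721.2 kip·ft.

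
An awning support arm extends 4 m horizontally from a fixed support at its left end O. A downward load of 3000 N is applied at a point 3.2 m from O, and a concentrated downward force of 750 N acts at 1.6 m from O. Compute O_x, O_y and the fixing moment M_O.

ΣF_x = 0: O_x = 0.
ΣF_y = 0: O_y − 3000 − 750 = 0 → O_y = 3750 N.
ΣM about O: M_O − 3000·3.2 − 750·1.6 = 0 → M_O = 10800 N·m.

O_x = 0, O_y = 3750 N, M_O = 10800 N·m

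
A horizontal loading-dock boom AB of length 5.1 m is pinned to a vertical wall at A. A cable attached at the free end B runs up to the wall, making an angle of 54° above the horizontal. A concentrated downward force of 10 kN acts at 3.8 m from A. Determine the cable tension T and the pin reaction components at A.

ΣM about A: T·sin54°·5.1 − 10·3.8 = 0 → T = 38/(5.1·0.809017) = 9.20992 ≈ 9.210 kN.
ΣF_x = 0: A_x − T·cos54° = 0 → A_x = 9.20992 × 0.587785 = 5.413 kN.
ΣF_y = 0: A_y + T·sin54° − 10 = 0 → A_y = 10 − 9.20992 × 0.809017 = 2.549 kN.

T = 9.210 kN, A_x = 5.413 kN, A_y = 2.549 kN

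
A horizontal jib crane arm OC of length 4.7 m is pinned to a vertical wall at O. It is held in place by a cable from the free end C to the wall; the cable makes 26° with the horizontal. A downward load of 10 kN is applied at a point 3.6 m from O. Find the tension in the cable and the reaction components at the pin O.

T = 17.47 kN, O_x = 15.70 kN, O_y = 2.340 kN

ΣM about O: T·sin26°·4.7 − 10·3.6 = 0 → T = 36/(4.7·0.438371) = 17.4728 ≈ 17.47 kN.
ΣF_x = 0: O_x − T·cos26° = 0 → O_x = 17.4728 × 0.898794 = 15.70 kN.
ΣF_y = 0: O_y + T·sin26° − 10 = 0 → O_y = 10 − 17.4728 × 0.438371 = 2.340 kN.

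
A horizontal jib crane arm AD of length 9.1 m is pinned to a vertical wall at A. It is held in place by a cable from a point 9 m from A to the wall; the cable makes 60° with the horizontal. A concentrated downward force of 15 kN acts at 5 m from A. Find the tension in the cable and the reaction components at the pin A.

T = 9.623 kN, A_x = 4.811 kN, A_y = 6.667 kN

ΣM about A: T·sin60°·9 − 15·5 = 0 → T = 75/(9·0.866025) = 9.62251 ≈ 9.623 kN.
ΣF_x = 0: A_x − T·cos60° = 0 → A_x = 9.62251 × 0.5 = 4.811 kN.
ΣF_y = 0: A_y + T·sin60° − 15 = 0 → A_y = 15 − 9.62251 × 0.866025 = 6.667 kN.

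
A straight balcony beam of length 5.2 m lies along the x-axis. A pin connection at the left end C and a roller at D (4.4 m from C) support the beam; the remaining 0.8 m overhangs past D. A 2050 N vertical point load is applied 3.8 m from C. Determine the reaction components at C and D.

C_x = 0, C_y = 279.5 N, D_y = 1770 N

ΣM about C: D_y·4.4 − 2050·3.8 = 0 → D_y = 7790/4.4 = 1770.45 ≈ 1770 N.
ΣF_y = 0: C_y + 1770.45 − 2050 = 0 → C_y = 279.5 N.
ΣF_x = 0: no horizontal applied forces, so C_x = 0.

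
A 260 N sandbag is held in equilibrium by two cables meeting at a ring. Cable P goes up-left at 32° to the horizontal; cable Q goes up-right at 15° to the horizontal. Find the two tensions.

T_P = 343.4 N, T_Q = 301.5 N

ΣF_x = 0: −T_P·cos32° + T_Q·cos15° = 0 → T_Q = 0.877964·T_P.
ΣF_y = 0: T_P·sin32° + T_Q·sin15° = 260.
Substitute: T_P·(0.529919 + 0.877964·0.258819) = 260 → T_P = 343.392 ≈ 343.4 N.
Then T_Q = 0.877964 × 343.392 = 301.5 N.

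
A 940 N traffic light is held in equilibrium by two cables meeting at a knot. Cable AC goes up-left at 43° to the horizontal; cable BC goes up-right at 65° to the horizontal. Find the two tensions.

ΣF_x = 0: −T_AC·cos43° + T_BC·cos65° = 0 → T_BC = 1.73053·T_AC.
ΣF_y = 0: T_AC·sin43° + T_BC·sin65° = 940.
Substitute: T_AC·(0.681998 + 1.73053·0.906308) = 940 → T_AC = 417.705 ≈ 417.7 N.
Then T_BC = 1.73053 × 417.705 = 722.9 N.

T_AC = 417.7 N, T_BC = 722.9 N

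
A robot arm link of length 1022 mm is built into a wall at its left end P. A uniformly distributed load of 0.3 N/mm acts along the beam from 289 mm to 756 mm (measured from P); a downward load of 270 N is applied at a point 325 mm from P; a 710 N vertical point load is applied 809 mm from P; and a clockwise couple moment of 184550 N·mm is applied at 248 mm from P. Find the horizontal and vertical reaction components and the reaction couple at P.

Resultant of the distributed load: 0.3 × 467 = 140.1 N at 522.5 mm from P.
ΣF_x = 0: P_x = 0.
ΣF_y = 0: P_y − 0.3·467 − 270 − 710 = 0 → P_y = 1120 N.
ΣM about P: M_P − (0.3·467)·522.5 − 270·325 − 710·809 − 184550 = 0 → M_P = 919900 N·mm.

P_x = 0, P_y = 1120 N, M_P = 919900 N·mm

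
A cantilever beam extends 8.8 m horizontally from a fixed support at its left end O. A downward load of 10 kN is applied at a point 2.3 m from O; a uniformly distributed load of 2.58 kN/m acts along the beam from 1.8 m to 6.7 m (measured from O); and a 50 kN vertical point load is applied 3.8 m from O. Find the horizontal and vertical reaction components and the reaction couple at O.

Resultant of the distributed load: 2.58 × 4.9 = 12.642 kN at 4.25 m from O.
ΣF_x = 0: O_x = 0.
ΣF_y = 0: O_y − 10 − 2.58·4.9 − 50 = 0 → O_y = 72.64 kN.
ΣM about O: M_O − 10·2.3 − (2.58·4.9)·4.25 − 50·3.8 = 0 → M_O = 266.7 kN·m.

O_x = 0, O_y = 72.64 kN, M_O = 266.7 kN·m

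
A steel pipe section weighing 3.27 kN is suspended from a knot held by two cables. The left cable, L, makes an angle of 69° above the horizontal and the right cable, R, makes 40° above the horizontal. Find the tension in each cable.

T_L = 2.649 kN, T_R = 1.239 kN

ΣF_x = 0: −T_L·cos69° + T_R·cos40° = 0 → T_R = 0.467816·T_L.
ΣF_y = 0: T_L·sin69° + T_R·sin40° = 3.27.
Substitute: T_L·(0.93358 + 0.467816·0.642788) = 3.27 → T_L = 2.6493 ≈ 2.649 kN.
Then T_R = 0.467816 × 2.6493 = 1.239 kN.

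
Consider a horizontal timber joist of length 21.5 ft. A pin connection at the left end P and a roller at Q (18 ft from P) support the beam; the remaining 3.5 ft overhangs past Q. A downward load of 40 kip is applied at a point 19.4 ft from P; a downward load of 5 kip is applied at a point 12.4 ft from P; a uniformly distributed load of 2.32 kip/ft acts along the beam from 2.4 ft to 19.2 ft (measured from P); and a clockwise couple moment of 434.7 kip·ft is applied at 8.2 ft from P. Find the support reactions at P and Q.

Resultant of the distributed load: 2.32 × 16.8 = 38.976 kip at 10.8 ft from P.
Moments about P: Q_y·18 − 40·19.4 − 5·12.4 − (2.32·16.8)·10.8 − 434.7 = 0 → Q_y = 1693.6408/18 = 94.0912 ≈ 94.09 kip.
ΣF_y = 0: P_y + 94.0912 − 40 − 5 − 2.32·16.8 = 0 → P_y = -10.12 kip.
ΣF_x = 0: no horizontal applied forces, so P_x = 0.

P_x = 0, P_y = -10.12 kip, Q_y = 94.09 kip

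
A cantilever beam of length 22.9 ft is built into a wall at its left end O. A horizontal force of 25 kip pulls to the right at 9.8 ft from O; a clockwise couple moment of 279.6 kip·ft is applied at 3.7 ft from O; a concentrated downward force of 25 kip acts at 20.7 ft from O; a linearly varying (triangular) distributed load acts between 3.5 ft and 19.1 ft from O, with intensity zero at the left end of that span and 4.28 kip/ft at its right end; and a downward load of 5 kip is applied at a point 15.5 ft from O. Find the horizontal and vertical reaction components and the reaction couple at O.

O_x = -25.00 kip, O_y = 63.38 kip, M_O = 1339 kip·ft

Resultant of the triangular load: ½ × 4.28 × 15.6 = 33.384 kip, acting at 13.9 ft from O (one-third of the span from the peak).
ΣF_x = 0: O_x + 25 = 0 → O_x = -25.00 kip.
ΣF_y = 0: O_y − 25 − ½·4.28·15.6 − 5 = 0 → O_y = 63.38 kip.
ΣM about O: M_O − 279.6 − 25·20.7 − (½·4.28·15.6)·13.9 − 5·15.5 = 0 → M_O = 1339 kip·ft.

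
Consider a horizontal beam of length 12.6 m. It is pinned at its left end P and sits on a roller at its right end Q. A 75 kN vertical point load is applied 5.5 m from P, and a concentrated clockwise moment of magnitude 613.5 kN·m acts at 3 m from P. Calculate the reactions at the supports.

Taking moments about P: Q_y·12.6 − 75·5.5 − 613.5 = 0 → Q_y = 1026/12.6 = 81.4286 ≈ 81.43 kN.
ΣF_y = 0: P_y + 81.4286 − 75 = 0 → P_y = -6.429 kN.
ΣF_x = 0: no horizontal applied forces, so P_x = 0.

P_x = 0, P_y = -6.429 kN, Q_y = 81.43 kN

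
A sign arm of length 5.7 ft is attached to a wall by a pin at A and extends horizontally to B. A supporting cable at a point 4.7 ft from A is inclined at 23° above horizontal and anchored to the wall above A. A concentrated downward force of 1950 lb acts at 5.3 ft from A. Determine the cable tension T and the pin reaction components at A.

T = 5628 lb, A_x = 5180 lb, A_y = -248.9 lb

ΣM about A: T·sin23°·4.7 − 1950·5.3 = 0 → T = 10335/(4.7·0.390731) = 5627.75 ≈ 5628 lb.
ΣF_x = 0: A_x − T·cos23° = 0 → A_x = 5627.75 × 0.920505 = 5180 lb.
ΣF_y = 0: A_y + T·sin23° − 1950 = 0 → A_y = 1950 − 5627.75 × 0.390731 = -248.9 lb.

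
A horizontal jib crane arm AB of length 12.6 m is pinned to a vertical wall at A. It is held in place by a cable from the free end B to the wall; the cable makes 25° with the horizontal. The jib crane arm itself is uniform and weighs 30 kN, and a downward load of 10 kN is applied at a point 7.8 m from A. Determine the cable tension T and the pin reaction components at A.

T = 50.14 kN, A_x = 45.44 kN, A_y = 18.81 kN

ΣM about A: T·sin25°·12.6 − 30·6.3 − 10·7.8 = 0 → T = 267/(12.6·0.422618) = 50.141 ≈ 50.14 kN.
ΣF_x = 0: A_x − T·cos25° = 0 → A_x = 50.141 × 0.906308 = 45.44 kN.
ΣF_y = 0: A_y + T·sin25° − 30 − 10 = 0 → A_y = 40 − 50.141 × 0.422618 = 18.81 kN.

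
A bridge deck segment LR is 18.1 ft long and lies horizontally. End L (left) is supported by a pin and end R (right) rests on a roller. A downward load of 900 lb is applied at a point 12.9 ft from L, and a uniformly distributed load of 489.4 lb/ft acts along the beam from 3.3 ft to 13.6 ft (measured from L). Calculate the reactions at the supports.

L_x = 0, L_y = 2946 lb, R_y = 2995 lb

Resultant of the distributed load: 489.4 × 10.3 = 5040.82 lb at 8.45 ft from L.
Moments about L: R_y·18.1 − 900·12.9 − (489.4·10.3)·8.45 = 0 → R_y = 54204.929/18.1 = 2994.75 ≈ 2995 lb.
ΣF_y = 0: L_y + 2994.75 − 900 − 489.4·10.3 = 0 → L_y = 2946 lb.
ΣF_x = 0: no horizontal applied forces, so L_x = 0.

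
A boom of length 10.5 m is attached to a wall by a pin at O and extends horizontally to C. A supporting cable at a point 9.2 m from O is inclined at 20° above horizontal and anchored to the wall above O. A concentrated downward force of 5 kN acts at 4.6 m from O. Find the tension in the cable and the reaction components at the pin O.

ΣM about O: T·sin20°·9.2 − 5·4.6 = 0 → T = 23/(9.2·0.34202) = 7.30951 ≈ 7.310 kN.
ΣF_x = 0: O_x − T·cos20° = 0 → O_x = 7.30951 × 0.939693 = 6.869 kN.
ΣF_y = 0: O_y + T·sin20° − 5 = 0 → O_y = 5 − 7.30951 × 0.34202 = 2.500 kN.

T = 7.310 kN, O_x = 6.869 kN, O_y = 2.500 kN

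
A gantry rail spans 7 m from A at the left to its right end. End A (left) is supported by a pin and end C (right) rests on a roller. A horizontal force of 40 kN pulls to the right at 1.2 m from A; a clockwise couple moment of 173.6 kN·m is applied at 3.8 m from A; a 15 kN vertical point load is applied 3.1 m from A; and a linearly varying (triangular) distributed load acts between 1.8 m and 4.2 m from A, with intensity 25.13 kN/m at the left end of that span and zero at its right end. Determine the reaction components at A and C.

Resultant of the triangular load: ½ × 25.13 × 2.4 = 30.156 kN, acting at 2.6 m from A (one-third of the span from the peak).
Taking moments about A: C_y·7 − 173.6 − 15·3.1 − (½·25.13·2.4)·2.6 = 0 → C_y = 298.5056/7 = 42.6437 ≈ 42.64 kN.
ΣF_y = 0: A_y + 42.6437 − 15 − ½·25.13·2.4 = 0 → A_y = 2.512 kN.
ΣF_x = 0: A_x + 40 = 0 → A_x = -40.00 kN.

A_x = -40.00 kN, A_y = 2.512 kN, C_y = 42.64 kN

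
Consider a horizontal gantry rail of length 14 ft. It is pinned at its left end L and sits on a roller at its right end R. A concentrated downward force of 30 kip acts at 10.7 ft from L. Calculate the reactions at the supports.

L_x = 0, L_y = 7.071 kip, R_y = 22.93 kip

Moments about L: R_y·14 − 30·10.7 = 0 → R_y = 321/14 = 22.9286 ≈ 22.93 kip.
ΣF_y = 0: L_y + 22.9286 − 30 = 0 → L_y = 7.071 kip.
ΣF_x = 0: no horizontal applied forces, so L_x = 0.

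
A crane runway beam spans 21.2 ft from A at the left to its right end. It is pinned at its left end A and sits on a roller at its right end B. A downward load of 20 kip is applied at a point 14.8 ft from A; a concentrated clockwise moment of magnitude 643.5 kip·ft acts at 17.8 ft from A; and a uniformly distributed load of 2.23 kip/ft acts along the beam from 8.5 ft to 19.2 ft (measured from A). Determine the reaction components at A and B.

A_x = 0, A_y = -16.04 kip, B_y = 59.90 kip

Resultant of the distributed load: 2.23 × 10.7 = 23.861 kip at 13.85 ft from A.
Taking moments about A: B_y·21.2 − 20·14.8 − 643.5 − (2.23·10.7)·13.85 = 0 → B_y = 1269.97485/21.2 = 59.9045 ≈ 59.90 kip.
ΣF_y = 0: A_y + 59.9045 − 20 − 2.23·10.7 = 0 → A_y = -16.04 kip.
ΣF_x = 0: no horizontal applied forces, so A_x = 0.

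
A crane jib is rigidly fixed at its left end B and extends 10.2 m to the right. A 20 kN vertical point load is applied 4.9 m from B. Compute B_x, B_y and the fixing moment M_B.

ΣF_x = 0: B_x = 0.
ΣF_y = 0: B_y − 20 = 0 → B_y = 20.00 kN.
ΣM about B: M_B − 20·4.9 = 0 → M_B = 98.00 kN·m.

B_x = 0, B_y = 20.00 kN, M_B = 98.00 kN·m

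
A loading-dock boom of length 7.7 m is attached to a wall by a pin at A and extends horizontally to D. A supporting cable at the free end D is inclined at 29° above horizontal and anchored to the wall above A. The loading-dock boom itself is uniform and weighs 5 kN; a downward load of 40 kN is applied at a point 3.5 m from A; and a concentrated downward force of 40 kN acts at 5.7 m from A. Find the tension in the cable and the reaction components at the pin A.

ΣM about A: T·sin29°·7.7 − 5·3.85 − 40·3.5 − 40·5.7 = 0 → T = 387.25/(7.7·0.48481) = 103.736 ≈ 103.7 kN.
ΣF_x = 0: A_x − T·cos29° = 0 → A_x = 103.736 × 0.87462 = 90.73 kN.
ΣF_y = 0: A_y + T·sin29° − 5 − 40 − 40 = 0 → A_y = 85 − 103.736 × 0.48481 = 34.71 kN.

T = 103.7 kN, A_x = 90.73 kN, A_y = 34.71 kN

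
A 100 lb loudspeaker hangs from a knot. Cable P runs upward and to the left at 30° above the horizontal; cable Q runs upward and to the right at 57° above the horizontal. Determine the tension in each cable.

ΣF_x = 0: −T_P·cos30° + T_Q·cos57° = 0 → T_Q = 1.59009·T_P.
ΣF_y = 0: T_P·sin30° + T_Q·sin57° = 100.
Substitute: T_P·(0.5 + 1.59009·0.838671) = 100 → T_P = 54.5386 ≈ 54.54 lb.
Then T_Q = 1.59009 × 54.5386 = 86.72 lb.

T_P = 54.54 lb, T_Q = 86.72 lb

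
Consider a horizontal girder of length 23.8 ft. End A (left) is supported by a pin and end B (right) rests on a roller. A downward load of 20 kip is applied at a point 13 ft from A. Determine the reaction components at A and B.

A_x = 0, A_y = 9.076 kip, B_y = 10.92 kip

ΣM about A: B_y·23.8 − 20·13 = 0 → B_y = 260/23.8 = 10.9244 ≈ 10.92 kip.
ΣF_y = 0: A_y + 10.9244 − 20 = 0 → A_y = 9.076 kip.
ΣF_x = 0: no horizontal applied forces, so A_x = 0.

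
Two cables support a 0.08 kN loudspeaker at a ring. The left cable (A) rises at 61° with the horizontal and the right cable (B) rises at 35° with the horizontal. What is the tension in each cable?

ΣF_x = 0: −T_A·cos61° + T_B·cos35° = 0 → T_B = 0.591843·T_A.
ΣF_y = 0: T_A·sin61° + T_B·sin35° = 0.08.
Substitute: T_A·(0.87462 + 0.591843·0.573576) = 0.08 → T_A = 0.0658931 ≈ 0.06589 kN.
Then T_B = 0.591843 × 0.0658931 = 0.03900 kN.

T_A = 0.06589 kN, T_B = 0.03900 kN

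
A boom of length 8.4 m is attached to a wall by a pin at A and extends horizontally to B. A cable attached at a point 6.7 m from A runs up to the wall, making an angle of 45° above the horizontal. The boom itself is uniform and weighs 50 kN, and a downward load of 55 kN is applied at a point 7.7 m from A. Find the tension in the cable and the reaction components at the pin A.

ΣM about A: T·sin45°·6.7 − 50·4.2 − 55·7.7 = 0 → T = 633.5/(6.7·0.707107) = 133.717 ≈ 133.7 kN.
ΣF_x = 0: A_x − T·cos45° = 0 → A_x = 133.717 × 0.707107 = 94.55 kN.
ΣF_y = 0: A_y + T·sin45° − 50 − 55 = 0 → A_y = 105 − 133.717 × 0.707107 = 10.45 kN.

T = 133.7 kN, A_x = 94.55 kN, A_y = 10.45 kN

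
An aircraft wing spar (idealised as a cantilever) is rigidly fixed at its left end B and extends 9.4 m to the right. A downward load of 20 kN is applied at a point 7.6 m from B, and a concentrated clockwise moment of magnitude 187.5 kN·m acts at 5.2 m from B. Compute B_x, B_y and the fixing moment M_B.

B_x = 0, B_y = 20.00 kN, M_B = 339.5 kN·m

ΣF_x = 0: B_x = 0.
ΣF_y = 0: B_y − 20 = 0 → B_y = 20.00 kN.
ΣM about B: M_B − 20·7.6 − 187.5 = 0 → M_B = 339.5 kN·m.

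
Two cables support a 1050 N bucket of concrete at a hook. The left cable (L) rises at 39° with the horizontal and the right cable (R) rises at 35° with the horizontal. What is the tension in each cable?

ΣF_x = 0: −T_L·cos39° + T_R·cos35° = 0 → T_R = 0.94872·T_L.
ΣF_y = 0: T_L·sin39° + T_R·sin35° = 1050.
Substitute: T_L·(0.62932 + 0.94872·0.573576) = 1050 → T_L = 894.772 ≈ 894.8 N.
Then T_R = 0.94872 × 894.772 = 848.9 N.

T_L = 894.8 N, T_R = 848.9 N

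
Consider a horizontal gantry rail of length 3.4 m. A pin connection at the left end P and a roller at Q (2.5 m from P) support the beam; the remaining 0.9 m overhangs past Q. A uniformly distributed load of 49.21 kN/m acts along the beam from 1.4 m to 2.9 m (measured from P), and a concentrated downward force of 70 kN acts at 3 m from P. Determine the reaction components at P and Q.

P_x = 0, P_y = -3.666 kN, Q_y = 147.5 kN

Resultant of the distributed load: 49.21 × 1.5 = 73.815 kN at 2.15 m from P.
Taking moments about P: Q_y·2.5 − (49.21·1.5)·2.15 − 70·3 = 0 → Q_y = 368.70225/2.5 = 147.481 ≈ 147.5 kN.
ΣF_y = 0: P_y + 147.481 − 49.21·1.5 − 70 = 0 → P_y = -3.666 kN.
ΣF_x = 0: no horizontal applied forces, so P_x = 0.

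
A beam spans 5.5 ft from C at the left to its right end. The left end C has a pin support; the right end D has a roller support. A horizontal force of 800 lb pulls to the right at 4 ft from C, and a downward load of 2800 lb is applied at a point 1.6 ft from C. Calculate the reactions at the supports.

Moments about C: D_y·5.5 − 2800·1.6 = 0 → D_y = 4480/5.5 = 814.545 ≈ 814.5 lb.
ΣF_y = 0: C_y + 814.545 − 2800 = 0 → C_y = 1985 lb.
ΣF_x = 0: C_x + 800 = 0 → C_x = -800.0 lb.

C_x = -800.0 lb, C_y = 1985 lb, D_y = 814.5 lb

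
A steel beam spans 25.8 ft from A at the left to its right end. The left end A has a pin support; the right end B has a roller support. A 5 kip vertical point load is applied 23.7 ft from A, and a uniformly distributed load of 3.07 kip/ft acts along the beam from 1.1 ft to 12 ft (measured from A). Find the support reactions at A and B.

A_x = 0, A_y = 25.37 kip, B_y = 13.09 kip

Resultant of the distributed load: 3.07 × 10.9 = 33.463 kip at 6.55 ft from A.
Taking moments about A: B_y·25.8 − 5·23.7 − (3.07·10.9)·6.55 = 0 → B_y = 337.68265/25.8 = 13.0885 ≈ 13.09 kip.
ΣF_y = 0: A_y + 13.0885 − 5 − 3.07·10.9 = 0 → A_y = 25.37 kip.
ΣF_x = 0: no horizontal applied forces, so A_x = 0.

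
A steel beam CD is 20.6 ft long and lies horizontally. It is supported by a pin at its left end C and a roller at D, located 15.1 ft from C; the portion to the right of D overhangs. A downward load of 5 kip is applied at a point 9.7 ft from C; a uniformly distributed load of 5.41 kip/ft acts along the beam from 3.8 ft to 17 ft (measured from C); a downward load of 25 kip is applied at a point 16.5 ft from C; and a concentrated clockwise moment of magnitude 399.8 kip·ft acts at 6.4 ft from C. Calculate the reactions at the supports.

C_x = 0, C_y = -4.779 kip, D_y = 106.2 kip

Resultant of the distributed load: 5.41 × 13.2 = 71.412 kip at 10.4 ft from C.
ΣM about C: D_y·15.1 − 5·9.7 − (5.41·13.2)·10.4 − 25·16.5 − 399.8 = 0 → D_y = 1603.4848/15.1 = 106.191 ≈ 106.2 kip.
ΣF_y = 0: C_y + 106.191 − 5 − 5.41·13.2 − 25 = 0 → C_y = -4.779 kip.
ΣF_x = 0: no horizontal applied forces, so C_x = 0.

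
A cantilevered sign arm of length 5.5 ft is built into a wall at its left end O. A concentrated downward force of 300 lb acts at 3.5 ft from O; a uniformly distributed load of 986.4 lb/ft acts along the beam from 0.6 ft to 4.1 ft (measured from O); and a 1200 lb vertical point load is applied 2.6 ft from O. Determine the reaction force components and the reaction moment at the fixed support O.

Resultant of the distributed load: 986.4 × 3.5 = 3452.4 lb at 2.35 ft from O.
ΣF_x = 0: O_x = 0.
ΣF_y = 0: O_y − 300 − 986.4·3.5 − 1200 = 0 → O_y = 4952 lb.
ΣM about O: M_O − 300·3.5 − (986.4·3.5)·2.35 − 1200·2.6 = 0 → M_O = 12280 lb·ft.

O_x = 0, O_y = 4952 lb, M_O = 12280 lb·ft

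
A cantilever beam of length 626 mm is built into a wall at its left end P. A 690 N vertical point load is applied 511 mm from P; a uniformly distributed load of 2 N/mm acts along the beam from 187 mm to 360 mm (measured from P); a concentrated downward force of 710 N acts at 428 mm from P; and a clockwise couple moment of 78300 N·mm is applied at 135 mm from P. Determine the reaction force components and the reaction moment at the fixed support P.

P_x = 0, P_y = 1746 N, M_P = 829400 N·mm

Resultant of the distributed load: 2 × 173 = 346 N at 273.5 mm from P.
ΣF_x = 0: P_x = 0.
ΣF_y = 0: P_y − 690 − 2·173 − 710 = 0 → P_y = 1746 N.
ΣM about P: M_P − 690·511 − (2·173)·273.5 − 710·428 − 78300 = 0 → M_P = 829400 N·mm.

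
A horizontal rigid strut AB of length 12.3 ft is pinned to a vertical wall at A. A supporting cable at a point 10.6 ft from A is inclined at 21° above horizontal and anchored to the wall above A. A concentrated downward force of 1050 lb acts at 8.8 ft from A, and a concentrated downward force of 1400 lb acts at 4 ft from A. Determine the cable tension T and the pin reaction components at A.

ΣM about A: T·sin21°·10.6 − 1050·8.8 − 1400·4 = 0 → T = 14840/(10.6·0.358368) = 3906.6 ≈ 3907 lb.
ΣF_x = 0: A_x − T·cos21° = 0 → A_x = 3906.6 × 0.93358 = 3647 lb.
ΣF_y = 0: A_y + T·sin21° − 1050 − 1400 = 0 → A_y = 2450 − 3906.6 × 0.358368 = 1050 lb.

T = 3907 lb, A_x = 3647 lb, A_y = 1050 lb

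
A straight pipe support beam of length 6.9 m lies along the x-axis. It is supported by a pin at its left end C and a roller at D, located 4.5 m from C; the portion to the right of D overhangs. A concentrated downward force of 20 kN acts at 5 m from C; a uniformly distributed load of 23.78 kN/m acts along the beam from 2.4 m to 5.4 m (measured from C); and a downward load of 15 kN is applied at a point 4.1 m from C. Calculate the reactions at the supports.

C_x = 0, C_y = 8.623 kN, D_y = 97.72 kN

Resultant of the distributed load: 23.78 × 3 = 71.34 kN at 3.9 m from C.
ΣM about C: D_y·4.5 − 20·5 − (23.78·3)·3.9 − 15·4.1 = 0 → D_y = 439.726/4.5 = 97.7169 ≈ 97.72 kN.
ΣF_y = 0: C_y + 97.7169 − 20 − 23.78·3 − 15 = 0 → C_y = 8.623 kN.
ΣF_x = 0: no horizontal applied forces, so C_x = 0.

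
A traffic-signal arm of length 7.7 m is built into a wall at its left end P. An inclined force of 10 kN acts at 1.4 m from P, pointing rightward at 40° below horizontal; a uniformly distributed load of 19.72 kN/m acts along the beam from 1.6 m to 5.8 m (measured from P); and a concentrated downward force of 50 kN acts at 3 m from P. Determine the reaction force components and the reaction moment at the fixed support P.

P_x = -7.660 kN, P_y = 139.3 kN, M_P = 465.4 kN·m

Resultant of the distributed load: 19.72 × 4.2 = 82.824 kN at 3.7 m from P.
ΣF_x = 0: P_x + 10·cos40° = 0 → P_x = -7.660 kN.
ΣF_y = 0: P_y − 10·sin40° − 19.72·4.2 − 50 = 0 → P_y = 139.3 kN.
ΣM about P: M_P − 10·sin40°·1.4 − (19.72·4.2)·3.7 − 50·3 = 0 → M_P = 465.4 kN·m.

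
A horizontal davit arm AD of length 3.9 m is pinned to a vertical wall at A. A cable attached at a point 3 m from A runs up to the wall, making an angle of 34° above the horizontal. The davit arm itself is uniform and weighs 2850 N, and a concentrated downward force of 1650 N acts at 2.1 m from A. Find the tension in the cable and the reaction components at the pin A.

T = 5378 N, A_x = 4459 N, A_y = 1492 N

ΣM about A: T·sin34°·3 − 2850·1.95 − 1650·2.1 = 0 → T = 9022.5/(3·0.559193) = 5378.29 ≈ 5378 N.
ΣF_x = 0: A_x − T·cos34° = 0 → A_x = 5378.29 × 0.829038 = 4459 N.
ΣF_y = 0: A_y + T·sin34° − 2850 − 1650 = 0 → A_y = 4500 − 5378.29 × 0.559193 = 1492 N.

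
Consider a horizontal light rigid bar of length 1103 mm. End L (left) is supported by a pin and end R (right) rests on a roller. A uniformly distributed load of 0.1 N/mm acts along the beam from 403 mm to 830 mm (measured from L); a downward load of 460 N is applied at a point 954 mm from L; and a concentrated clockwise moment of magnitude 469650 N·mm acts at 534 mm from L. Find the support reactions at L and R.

L_x = 0, L_y = -344.8 N, R_y = 847.5 N

Resultant of the distributed load: 0.1 × 427 = 42.7 N at 616.5 mm from L.
ΣM about L: R_y·1103 − (0.1·427)·616.5 − 460·954 − 469650 = 0 → R_y = 934814.55/1103 = 847.52 ≈ 847.5 N.
ΣF_y = 0: L_y + 847.52 − 0.1·427 − 460 = 0 → L_y = -344.8 N.
ΣF_x = 0: no horizontal applied forces, so L_x = 0.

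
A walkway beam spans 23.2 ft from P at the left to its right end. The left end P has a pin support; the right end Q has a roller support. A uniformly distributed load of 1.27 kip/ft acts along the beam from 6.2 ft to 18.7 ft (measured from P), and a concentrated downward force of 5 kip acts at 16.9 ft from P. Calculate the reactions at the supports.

Resultant of the distributed load: 1.27 × 12.5 = 15.875 kip at 12.45 ft from P.
Moments about P: Q_y·23.2 − (1.27·12.5)·12.45 − 5·16.9 = 0 → Q_y = 282.14375/23.2 = 12.1614 ≈ 12.16 kip.
ΣF_y = 0: P_y + 12.1614 − 1.27·12.5 − 5 = 0 → P_y = 8.714 kip.
ΣF_x = 0: no horizontal applied forces, so P_x = 0.

P_x = 0, P_y = 8.714 kip, Q_y = 12.16 kip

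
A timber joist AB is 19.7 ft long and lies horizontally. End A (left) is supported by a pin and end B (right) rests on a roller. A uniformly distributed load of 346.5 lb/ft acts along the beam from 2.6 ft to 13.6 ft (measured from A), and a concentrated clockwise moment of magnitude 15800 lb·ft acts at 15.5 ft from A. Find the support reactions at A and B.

Resultant of the distributed load: 346.5 × 11 = 3811.5 lb at 8.1 ft from A.
Taking moments about A: B_y·19.7 − (346.5·11)·8.1 − 15800 = 0 → B_y = 46673.15/19.7 = 2369.2 ≈ 2369 lb.
ΣF_y = 0: A_y + 2369.2 − 346.5·11 = 0 → A_y = 1442 lb.
ΣF_x = 0: no horizontal applied forces, so A_x = 0.

A_x = 0, A_y = 1442 lb, B_y = 2369 lb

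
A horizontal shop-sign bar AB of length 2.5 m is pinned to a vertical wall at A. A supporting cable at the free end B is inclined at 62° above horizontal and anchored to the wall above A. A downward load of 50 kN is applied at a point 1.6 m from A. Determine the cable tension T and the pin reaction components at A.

ΣM about A: T·sin62°·2.5 − 50·1.6 = 0 → T = 80/(2.5·0.882948) = 36.2422 ≈ 36.24 kN.
ΣF_x = 0: A_x − T·cos62° = 0 → A_x = 36.2422 × 0.469472 = 17.01 kN.
ΣF_y = 0: A_y + T·sin62° − 50 = 0 → A_y = 50 − 36.2422 × 0.882948 = 18.00 kN.

T = 36.24 kN, A_x = 17.01 kN, A_y = 18.00 kN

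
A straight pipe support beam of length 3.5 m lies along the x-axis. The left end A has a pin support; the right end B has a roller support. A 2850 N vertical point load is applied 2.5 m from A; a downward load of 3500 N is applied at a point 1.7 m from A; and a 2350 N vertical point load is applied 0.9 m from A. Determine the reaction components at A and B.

A_x = 0, A_y = 4360 N, B_y = 4340 N

Taking moments about A: B_y·3.5 − 2850·2.5 − 3500·1.7 − 2350·0.9 = 0 → B_y = 15190/3.5 = 4340 N.
ΣF_y = 0: A_y + 4340 − 2850 − 3500 − 2350 = 0 → A_y = 4360 N.
ΣF_x = 0: no horizontal applied forces, so A_x = 0.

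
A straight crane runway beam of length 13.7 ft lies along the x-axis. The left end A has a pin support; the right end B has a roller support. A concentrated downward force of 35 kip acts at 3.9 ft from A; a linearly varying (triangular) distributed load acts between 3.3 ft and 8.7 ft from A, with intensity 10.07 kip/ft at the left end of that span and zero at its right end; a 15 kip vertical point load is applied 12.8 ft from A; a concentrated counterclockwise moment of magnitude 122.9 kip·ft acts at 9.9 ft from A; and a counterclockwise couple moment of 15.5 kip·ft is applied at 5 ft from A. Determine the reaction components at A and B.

A_x = 0, A_y = 53.19 kip, B_y = 24.00 kip

Resultant of the triangular load: ½ × 10.07 × 5.4 = 27.189 kip, acting at 5.1 ft from A (one-third of the span from the peak).
ΣM about A: B_y·13.7 − 35·3.9 − (½·10.07·5.4)·5.1 − 15·12.8 + 122.9 + 15.5 = 0 → B_y = 328.7639/13.7 = 23.9974 ≈ 24.00 kip.
ΣF_y = 0: A_y + 23.9974 − 35 − ½·10.07·5.4 − 15 = 0 → A_y = 53.19 kip.
ΣF_x = 0: no horizontal applied forces, so A_x = 0.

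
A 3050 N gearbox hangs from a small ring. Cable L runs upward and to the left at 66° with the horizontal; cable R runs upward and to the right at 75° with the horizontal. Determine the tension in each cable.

T_L = 1254 N, T_R = 1971 N

ΣF_x = 0: −T_L·cos66° + T_R·cos75° = 0 → T_R = 1.57151·T_L.
ΣF_y = 0: T_L·sin66° + T_R·sin75° = 3050.
Substitute: T_L·(0.913545 + 1.57151·0.965926) = 3050 → T_L = 1254.37 ≈ 1254 N.
Then T_R = 1.57151 × 1254.37 = 1971 N.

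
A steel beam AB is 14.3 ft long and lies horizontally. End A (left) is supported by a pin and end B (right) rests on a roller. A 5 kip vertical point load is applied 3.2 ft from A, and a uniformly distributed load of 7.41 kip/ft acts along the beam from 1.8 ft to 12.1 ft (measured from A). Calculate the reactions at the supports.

A_x = 0, A_y = 43.11 kip, B_y = 38.21 kip

Resultant of the distributed load: 7.41 × 10.3 = 76.323 kip at 6.95 ft from A.
Moments about A: B_y·14.3 − 5·3.2 − (7.41·10.3)·6.95 = 0 → B_y = 546.44485/14.3 = 38.2129 ≈ 38.21 kip.
ΣF_y = 0: A_y + 38.2129 − 5 − 7.41·10.3 = 0 → A_y = 43.11 kip.
ΣF_x = 0: no horizontal applied forces, so A_x = 0.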